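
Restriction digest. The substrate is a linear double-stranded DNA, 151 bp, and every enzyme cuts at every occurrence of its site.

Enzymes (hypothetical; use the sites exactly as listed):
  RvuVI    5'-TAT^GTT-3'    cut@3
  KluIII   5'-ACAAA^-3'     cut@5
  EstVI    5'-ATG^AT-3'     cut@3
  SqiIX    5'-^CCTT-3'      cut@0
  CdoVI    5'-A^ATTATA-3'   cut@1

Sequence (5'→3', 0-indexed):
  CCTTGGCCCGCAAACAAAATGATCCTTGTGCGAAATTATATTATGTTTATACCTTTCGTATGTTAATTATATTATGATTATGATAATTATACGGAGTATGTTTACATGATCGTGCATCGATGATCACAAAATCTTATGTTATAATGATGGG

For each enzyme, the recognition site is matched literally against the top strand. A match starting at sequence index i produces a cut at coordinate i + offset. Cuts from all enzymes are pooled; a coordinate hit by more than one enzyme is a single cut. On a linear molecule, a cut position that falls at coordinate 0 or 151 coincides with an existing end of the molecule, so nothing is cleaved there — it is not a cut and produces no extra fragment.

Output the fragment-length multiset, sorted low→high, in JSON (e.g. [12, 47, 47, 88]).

[2,3,3,4,5,6,7,7,8,9,9,10,10,11,11,14,14,18]

Per-enzyme occurrences:
  RvuVI TATGTT/3: at [41, 58, 96, 134] ⇒ [44, 61, 99, 137]
  KluIII ACAAA/5: at [13, 125] ⇒ [18, 130]
  EstVI ATGAT/3: at [18, 73, 79, 105, 119, 143] ⇒ [21, 76, 82, 108, 122, 146]
  SqiIX CCTT/0: at [0, 23, 51] ⇒ [23, 51] (position 0 is a terminus of the linear molecule — no cut)
  CdoVI AATTATA/1: at [33, 64, 84] ⇒ [34, 65, 85]

Pooled cuts: [18, 21, 23, 34, 44, 51, 61, 65, 76, 82, 85, 99, 108, 122, 130, 137, 146]

Fragment lengths:
  [0,18): 18 bp
  [18,21): 3 bp
  [21,23): 2 bp
  [23,34): 11 bp
  [34,44): 10 bp
  [44,51): 7 bp
  [51,61): 10 bp
  [61,65): 4 bp
  [65,76): 11 bp
  [76,82): 6 bp
  [82,85): 3 bp
  [85,99): 14 bp
  [99,108): 9 bp
  [108,122): 14 bp
  [122,130): 8 bp
  [130,137): 7 bp
  [137,146): 9 bp
  [146,151): 5 bp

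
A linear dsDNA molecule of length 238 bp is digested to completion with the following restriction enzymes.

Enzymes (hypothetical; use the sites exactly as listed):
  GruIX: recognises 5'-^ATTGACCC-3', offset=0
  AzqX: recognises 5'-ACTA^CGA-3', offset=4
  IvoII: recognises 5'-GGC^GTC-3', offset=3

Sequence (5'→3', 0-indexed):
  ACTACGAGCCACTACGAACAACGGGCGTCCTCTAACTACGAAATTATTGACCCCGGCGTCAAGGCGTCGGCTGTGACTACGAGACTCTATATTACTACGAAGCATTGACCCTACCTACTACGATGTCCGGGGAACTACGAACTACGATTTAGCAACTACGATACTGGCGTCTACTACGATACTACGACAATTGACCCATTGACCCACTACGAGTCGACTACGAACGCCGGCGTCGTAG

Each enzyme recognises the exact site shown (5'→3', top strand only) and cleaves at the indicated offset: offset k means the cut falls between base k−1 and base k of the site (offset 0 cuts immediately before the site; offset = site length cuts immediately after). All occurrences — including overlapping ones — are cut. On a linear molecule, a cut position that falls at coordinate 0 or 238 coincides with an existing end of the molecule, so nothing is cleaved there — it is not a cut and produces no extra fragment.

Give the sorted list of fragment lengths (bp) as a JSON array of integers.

[4,5,6,7,7,7,8,8,8,8,10,10,11,11,12,12,12,12,14,14,17,17,18]

Site scan:
  GruIX (ATTGACCC, off=0): starts [45, 103, 189, 197] → cuts [45, 103, 189, 197]
  AzqX (ACTACGA, off=4): starts [0, 10, 34, 75, 93, 116, 133, 140, 154, 172, 180, 205, 216] → cuts [4, 14, 38, 79, 97, 120, 137, 144, 158, 176, 184, 209, 220]
  IvoII (GGCGTC, off=3): starts [23, 54, 62, 165, 228] → cuts [26, 57, 65, 168, 231]

All cut coordinates (distinct, sorted): [4, 14, 26, 38, 45, 57, 65, 79, 97, 103, 120, 137, 144, 158, 168, 176, 184, 189, 197, 209, 220, 231]

Fragment lengths:
  [0,4): 4 bp
  [4,14): 10 bp
  [14,26): 12 bp
  [26,38): 12 bp
  [38,45): 7 bp
  [45,57): 12 bp
  [57,65): 8 bp
  [65,79): 14 bp
  [79,97): 18 bp
  [97,103): 6 bp
  [103,120): 17 bp
  [120,137): 17 bp
  [137,144): 7 bp
  [144,158): 14 bp
  [158,168): 10 bp
  [168,176): 8 bp
  [176,184): 8 bp
  [184,189): 5 bp
  [189,197): 8 bp
  [197,209): 12 bp
  [209,220): 11 bp
  [220,231): 11 bp
  [231,238): 7 bp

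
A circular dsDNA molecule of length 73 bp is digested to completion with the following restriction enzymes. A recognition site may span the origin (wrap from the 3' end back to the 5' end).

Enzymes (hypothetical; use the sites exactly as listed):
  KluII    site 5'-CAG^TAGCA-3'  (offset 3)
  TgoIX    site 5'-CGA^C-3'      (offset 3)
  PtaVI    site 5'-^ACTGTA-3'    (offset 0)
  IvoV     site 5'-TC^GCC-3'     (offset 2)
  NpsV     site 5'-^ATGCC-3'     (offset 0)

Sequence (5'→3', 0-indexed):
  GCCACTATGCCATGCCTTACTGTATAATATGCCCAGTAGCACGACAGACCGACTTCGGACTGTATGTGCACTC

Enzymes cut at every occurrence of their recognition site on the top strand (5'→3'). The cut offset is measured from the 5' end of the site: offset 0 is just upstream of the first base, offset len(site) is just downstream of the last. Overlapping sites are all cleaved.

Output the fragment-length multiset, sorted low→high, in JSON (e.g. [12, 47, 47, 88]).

Scan for sites:
  KluII (CAGTAGCA, off=3): starts [33] → cuts [36]
  TgoIX (CGAC, off=3): starts [41, 49] → cuts [44, 52]
  PtaVI (ACTGTA, off=0): starts [18, 58] → cuts [18, 58]
  IvoV (TCGCC, off=2): starts [71] → cuts [0]
  NpsV (ATGCC, off=0): starts [6, 11, 28] → cuts [6, 11, 28]

All cut coordinates (distinct, sorted): [0, 6, 11, 18, 28, 36, 44, 52, 58]

Fragments:
  0→6: 6 bp
  6→11: 5 bp
  11→18: 7 bp
  18→28: 10 bp
  28→36: 8 bp
  36→44: 8 bp
  44→52: 8 bp
  52→58: 6 bp
  58→0 (wrap): 73-58+0 = 15 bp

[5,6,6,7,8,8,8,10,15]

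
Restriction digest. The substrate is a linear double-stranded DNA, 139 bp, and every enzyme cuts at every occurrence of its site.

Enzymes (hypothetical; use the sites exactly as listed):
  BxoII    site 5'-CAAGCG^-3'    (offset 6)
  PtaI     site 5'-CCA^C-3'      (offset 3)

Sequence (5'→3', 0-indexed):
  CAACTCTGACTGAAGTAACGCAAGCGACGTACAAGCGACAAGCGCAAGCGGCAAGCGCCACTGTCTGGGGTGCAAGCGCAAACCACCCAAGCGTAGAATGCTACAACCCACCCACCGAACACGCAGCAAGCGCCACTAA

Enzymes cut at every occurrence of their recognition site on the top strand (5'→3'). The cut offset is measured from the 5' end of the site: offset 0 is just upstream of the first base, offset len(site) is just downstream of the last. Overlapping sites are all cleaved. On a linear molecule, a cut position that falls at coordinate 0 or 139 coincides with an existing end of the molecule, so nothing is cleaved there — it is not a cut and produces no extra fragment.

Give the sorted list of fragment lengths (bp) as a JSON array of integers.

Per-enzyme occurrences:
  BxoII CAAGCG/6: at [20, 31, 38, 44, 51, 72, 87, 126] ⇒ [26, 37, 44, 50, 57, 78, 93, 132]
  PtaI CCAC/3: at [57, 82, 107, 111, 132] ⇒ [60, 85, 110, 114, 135]

Pooled cuts: [26, 37, 44, 50, 57, 60, 78, 85, 93, 110, 114, 132, 135]

Fragments:
  [0,26): 26 bp
  [26,37): 11 bp
  [37,44): 7 bp
  [44,50): 6 bp
  [50,57): 7 bp
  [57,60): 3 bp
  [60,78): 18 bp
  [78,85): 7 bp
  [85,93): 8 bp
  [93,110): 17 bp
  [110,114): 4 bp
  [114,132): 18 bp
  [132,135): 3 bp
  [135,139): 4 bp

[3,3,4,4,6,7,7,7,8,11,17,18,18,26]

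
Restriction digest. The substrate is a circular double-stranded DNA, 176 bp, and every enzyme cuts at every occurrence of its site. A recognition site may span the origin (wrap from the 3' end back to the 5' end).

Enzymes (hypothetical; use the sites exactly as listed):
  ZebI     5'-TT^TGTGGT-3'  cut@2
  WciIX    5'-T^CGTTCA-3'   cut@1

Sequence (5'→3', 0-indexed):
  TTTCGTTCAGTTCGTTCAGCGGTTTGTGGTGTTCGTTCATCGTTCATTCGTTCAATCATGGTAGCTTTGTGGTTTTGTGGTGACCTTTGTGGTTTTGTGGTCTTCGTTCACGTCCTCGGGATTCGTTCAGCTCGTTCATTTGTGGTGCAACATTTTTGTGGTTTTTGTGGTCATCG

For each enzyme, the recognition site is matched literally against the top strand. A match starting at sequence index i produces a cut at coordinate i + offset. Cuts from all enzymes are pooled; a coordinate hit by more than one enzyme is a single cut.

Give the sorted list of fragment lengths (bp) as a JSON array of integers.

Per-enzyme occurrences:
  ZebI (TTTGTGGT, off=2): starts [22, 65, 73, 85, 93, 138, 154, 163] → cuts [24, 67, 75, 87, 95, 140, 156, 165]
  WciIX (TCGTTCA, off=1): starts [2, 11, 32, 39, 47, 103, 122, 131] → cuts [3, 12, 33, 40, 48, 104, 123, 132]

Pooled cuts: [3, 12, 24, 33, 40, 48, 67, 75, 87, 95, 104, 123, 132, 140, 156, 165]

Fragments:
  3→12: 9 bp
  12→24: 12 bp
  24→33: 9 bp
  33→40: 7 bp
  40→48: 8 bp
  48→67: 19 bp
  67→75: 8 bp
  75→87: 12 bp
  87→95: 8 bp
  95→104: 9 bp
  104→123: 19 bp
  123→132: 9 bp
  132→140: 8 bp
  140→156: 16 bp
  156→165: 9 bp
  165→3 (wrap): 176-165+3 = 14 bp

[7,8,8,8,8,9,9,9,9,9,12,12,14,16,19,19]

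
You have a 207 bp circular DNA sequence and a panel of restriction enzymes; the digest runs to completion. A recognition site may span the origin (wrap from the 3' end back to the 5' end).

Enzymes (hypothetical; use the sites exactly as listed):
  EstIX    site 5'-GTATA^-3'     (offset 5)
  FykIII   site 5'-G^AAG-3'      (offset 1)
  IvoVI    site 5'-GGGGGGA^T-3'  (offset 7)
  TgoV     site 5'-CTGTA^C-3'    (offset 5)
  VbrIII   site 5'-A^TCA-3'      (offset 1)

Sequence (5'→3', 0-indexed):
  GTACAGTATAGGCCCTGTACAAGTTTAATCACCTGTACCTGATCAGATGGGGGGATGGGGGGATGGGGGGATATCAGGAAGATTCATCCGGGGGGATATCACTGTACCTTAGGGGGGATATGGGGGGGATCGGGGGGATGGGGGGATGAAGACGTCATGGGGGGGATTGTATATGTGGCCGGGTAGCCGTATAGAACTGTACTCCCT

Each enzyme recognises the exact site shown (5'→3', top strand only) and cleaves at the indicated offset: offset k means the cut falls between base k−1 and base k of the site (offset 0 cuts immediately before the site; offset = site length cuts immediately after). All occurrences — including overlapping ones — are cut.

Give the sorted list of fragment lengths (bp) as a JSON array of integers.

[2,2,2,5,5,7,7,8,8,8,8,8,9,9,9,9,9,11,12,13,18,18,20]

Scan for sites:
  EstIX (GTATA, off=5): starts [5, 168, 188] → cuts [10, 173, 193]
  FykIII (GAAG, off=1): starts [77, 147] → cuts [78, 148]
  IvoVI (GGGGGGAT, off=7): starts [48, 56, 64, 89, 111, 122, 131, 139, 159] → cuts [55, 63, 71, 96, 118, 129, 138, 146, 166]
  TgoV (CTGTAC, off=5): starts [14, 32, 101, 196, 205] → cuts [3, 19, 37, 106, 201]
  VbrIII (ATCA, off=1): starts [27, 41, 72, 97] → cuts [28, 42, 73, 98]

All cut coordinates (distinct, sorted): [3, 10, 19, 28, 37, 42, 55, 63, 71, 73, 78, 96, 98, 106, 118, 129, 138, 146, 148, 166, 173, 193, 201]

Fragment lengths:
  3→10: 7 bp
  10→19: 9 bp
  19→28: 9 bp
  28→37: 9 bp
  37→42: 5 bp
  42→55: 13 bp
  55→63: 8 bp
  63→71: 8 bp
  71→73: 2 bp
  73→78: 5 bp
  78→96: 18 bp
  96→98: 2 bp
  98→106: 8 bp
  106→118: 12 bp
  118→129: 11 bp
  129→138: 9 bp
  138→146: 8 bp
  146→148: 2 bp
  148→166: 18 bp
  166→173: 7 bp
  173→193: 20 bp
  193→201: 8 bp
  201→3 (wrap): 207-201+3 = 9 bp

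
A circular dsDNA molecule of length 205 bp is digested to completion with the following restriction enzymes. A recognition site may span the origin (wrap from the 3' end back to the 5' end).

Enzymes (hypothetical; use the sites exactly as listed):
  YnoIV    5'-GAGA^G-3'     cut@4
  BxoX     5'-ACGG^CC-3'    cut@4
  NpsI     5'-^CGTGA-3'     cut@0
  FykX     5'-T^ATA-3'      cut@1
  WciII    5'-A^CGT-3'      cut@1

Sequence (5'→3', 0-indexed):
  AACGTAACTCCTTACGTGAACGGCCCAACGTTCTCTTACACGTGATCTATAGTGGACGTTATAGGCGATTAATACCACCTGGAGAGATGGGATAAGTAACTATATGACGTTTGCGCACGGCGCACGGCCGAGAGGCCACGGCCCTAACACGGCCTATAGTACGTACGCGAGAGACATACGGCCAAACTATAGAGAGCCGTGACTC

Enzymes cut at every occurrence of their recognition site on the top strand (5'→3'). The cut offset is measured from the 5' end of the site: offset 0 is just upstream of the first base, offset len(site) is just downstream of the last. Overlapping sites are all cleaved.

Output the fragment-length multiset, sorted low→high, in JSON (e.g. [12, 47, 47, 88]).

Site scan:
  YnoIV (GAGAG, off=4): starts [81, 129, 168, 191] → cuts [85, 133, 172, 195]
  BxoX (ACGGCC, off=4): starts [19, 123, 137, 148, 177] → cuts [23, 127, 141, 152, 181]
  NpsI (CGTGA, off=0): starts [14, 40, 197] → cuts [14, 40, 197]
  FykX (TATA, off=1): starts [47, 59, 100, 154, 187] → cuts [48, 60, 101, 155, 188]
  WciII (ACGT, off=1): starts [1, 13, 27, 39, 55, 106, 160] → cuts [2, 14, 28, 40, 56, 107, 161]

All cut coordinates (distinct, sorted): [2, 14, 23, 28, 40, 48, 56, 60, 85, 101, 107, 127, 133, 141, 152, 155, 161, 172, 181, 188, 195, 197]

Fragments:
  2→14: 12 bp
  14→23: 9 bp
  23→28: 5 bp
  28→40: 12 bp
  40→48: 8 bp
  48→56: 8 bp
  56→60: 4 bp
  60→85: 25 bp
  85→101: 16 bp
  101→107: 6 bp
  107→127: 20 bp
  127→133: 6 bp
  133→141: 8 bp
  141→152: 11 bp
  152→155: 3 bp
  155→161: 6 bp
  161→172: 11 bp
  172→181: 9 bp
  181→188: 7 bp
  188→195: 7 bp
  195→197: 2 bp
  197→2 (wrap): 205-197+2 = 10 bp

[2,3,4,5,6,6,6,7,7,8,8,8,9,9,10,11,11,12,12,16,20,25]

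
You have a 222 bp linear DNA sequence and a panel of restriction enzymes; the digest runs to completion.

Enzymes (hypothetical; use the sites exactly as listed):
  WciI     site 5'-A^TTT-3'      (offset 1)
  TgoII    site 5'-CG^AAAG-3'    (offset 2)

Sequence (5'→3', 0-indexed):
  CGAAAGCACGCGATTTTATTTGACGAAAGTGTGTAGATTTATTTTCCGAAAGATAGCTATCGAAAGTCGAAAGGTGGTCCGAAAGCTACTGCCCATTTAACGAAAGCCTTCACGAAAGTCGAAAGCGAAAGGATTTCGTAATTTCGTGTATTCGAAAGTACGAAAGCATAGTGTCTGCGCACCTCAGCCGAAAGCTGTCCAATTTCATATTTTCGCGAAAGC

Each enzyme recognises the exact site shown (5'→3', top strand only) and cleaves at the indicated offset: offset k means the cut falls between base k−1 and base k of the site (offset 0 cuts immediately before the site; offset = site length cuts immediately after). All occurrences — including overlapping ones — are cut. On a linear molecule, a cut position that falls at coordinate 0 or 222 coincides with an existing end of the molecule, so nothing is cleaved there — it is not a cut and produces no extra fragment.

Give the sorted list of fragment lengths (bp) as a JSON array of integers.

[2,4,5,5,6,6,7,7,7,7,7,7,8,8,8,11,12,12,12,12,13,14,14,28]

Site scan:
  WciI (ATTT, off=1): starts [12, 17, 36, 40, 94, 132, 140, 201, 208] → cuts [13, 18, 37, 41, 95, 133, 141, 202, 209]
  TgoII (CGAAAG, off=2): starts [0, 23, 46, 60, 67, 79, 100, 112, 119, 125, 152, 160, 188, 215] → cuts [2, 25, 48, 62, 69, 81, 102, 114, 121, 127, 154, 162, 190, 217]

Pooled cuts: [2, 13, 18, 25, 37, 41, 48, 62, 69, 81, 95, 102, 114, 121, 127, 133, 141, 154, 162, 190, 202, 209, 217]

Fragment lengths:
  [0,2): 2 bp
  [2,13): 11 bp
  [13,18): 5 bp
  [18,25): 7 bp
  [25,37): 12 bp
  [37,41): 4 bp
  [41,48): 7 bp
  [48,62): 14 bp
  [62,69): 7 bp
  [69,81): 12 bp
  [81,95): 14 bp
  [95,102): 7 bp
  [102,114): 12 bp
  [114,121): 7 bp
  [121,127): 6 bp
  [127,133): 6 bp
  [133,141): 8 bp
  [141,154): 13 bp
  [154,162): 8 bp
  [162,190): 28 bp
  [190,202): 12 bp
  [202,209): 7 bp
  [209,217): 8 bp
  [217,222): 5 bp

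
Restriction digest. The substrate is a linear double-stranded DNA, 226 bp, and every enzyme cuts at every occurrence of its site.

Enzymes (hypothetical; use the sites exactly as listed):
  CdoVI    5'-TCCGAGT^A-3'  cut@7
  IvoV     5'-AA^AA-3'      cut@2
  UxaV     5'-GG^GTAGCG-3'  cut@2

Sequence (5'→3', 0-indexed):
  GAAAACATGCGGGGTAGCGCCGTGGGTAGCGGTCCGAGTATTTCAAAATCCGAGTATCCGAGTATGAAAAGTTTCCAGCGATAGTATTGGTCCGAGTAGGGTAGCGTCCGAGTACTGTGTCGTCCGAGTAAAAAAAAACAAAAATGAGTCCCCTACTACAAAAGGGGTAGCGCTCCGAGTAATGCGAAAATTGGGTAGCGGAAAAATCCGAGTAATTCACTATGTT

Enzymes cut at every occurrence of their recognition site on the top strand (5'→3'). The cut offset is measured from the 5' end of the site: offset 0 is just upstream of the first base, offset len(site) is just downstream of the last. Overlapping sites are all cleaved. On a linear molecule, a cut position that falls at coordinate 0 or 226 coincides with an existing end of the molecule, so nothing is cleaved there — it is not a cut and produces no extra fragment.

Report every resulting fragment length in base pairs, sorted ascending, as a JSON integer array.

[1,1,1,1,1,1,1,2,3,3,5,5,5,6,7,8,8,9,9,9,10,12,13,13,14,14,16,19,29]

Scan for sites:
  CdoVI TCCGAGTA/7: at [32, 48, 56, 90, 106, 122, 173, 206] ⇒ [39, 55, 63, 97, 113, 129, 180, 213]
  IvoV AAAA/2: at [1, 44, 66, 129, 130, 131, 132, 133, 134, 139, 140, 159, 186, 201, 202] ⇒ [3, 46, 68, 131, 132, 133, 134, 135, 136, 141, 142, 161, 188, 203, 204]
  UxaV GGGTAGCG/2: at [11, 23, 98, 164, 192] ⇒ [13, 25, 100, 166, 194]

All cut coordinates (distinct, sorted): [3, 13, 25, 39, 46, 55, 63, 68, 97, 100, 113, 129, 131, 132, 133, 134, 135, 136, 141, 142, 161, 166, 180, 188, 194, 203, 204, 213]

Fragment lengths:
  [0,3): 3 bp
  [3,13): 10 bp
  [13,25): 12 bp
  [25,39): 14 bp
  [39,46): 7 bp
  [46,55): 9 bp
  [55,63): 8 bp
  [63,68): 5 bp
  [68,97): 29 bp
  [97,100): 3 bp
  [100,113): 13 bp
  [113,129): 16 bp
  [129,131): 2 bp
  [131,132): 1 bp
  [132,133): 1 bp
  [133,134): 1 bp
  [134,135): 1 bp
  [135,136): 1 bp
  [136,141): 5 bp
  [141,142): 1 bp
  [142,161): 19 bp
  [161,166): 5 bp
  [166,180): 14 bp
  [180,188): 8 bp
  [188,194): 6 bp
  [194,203): 9 bp
  [203,204): 1 bp
  [204,213): 9 bp
  [213,226): 13 bp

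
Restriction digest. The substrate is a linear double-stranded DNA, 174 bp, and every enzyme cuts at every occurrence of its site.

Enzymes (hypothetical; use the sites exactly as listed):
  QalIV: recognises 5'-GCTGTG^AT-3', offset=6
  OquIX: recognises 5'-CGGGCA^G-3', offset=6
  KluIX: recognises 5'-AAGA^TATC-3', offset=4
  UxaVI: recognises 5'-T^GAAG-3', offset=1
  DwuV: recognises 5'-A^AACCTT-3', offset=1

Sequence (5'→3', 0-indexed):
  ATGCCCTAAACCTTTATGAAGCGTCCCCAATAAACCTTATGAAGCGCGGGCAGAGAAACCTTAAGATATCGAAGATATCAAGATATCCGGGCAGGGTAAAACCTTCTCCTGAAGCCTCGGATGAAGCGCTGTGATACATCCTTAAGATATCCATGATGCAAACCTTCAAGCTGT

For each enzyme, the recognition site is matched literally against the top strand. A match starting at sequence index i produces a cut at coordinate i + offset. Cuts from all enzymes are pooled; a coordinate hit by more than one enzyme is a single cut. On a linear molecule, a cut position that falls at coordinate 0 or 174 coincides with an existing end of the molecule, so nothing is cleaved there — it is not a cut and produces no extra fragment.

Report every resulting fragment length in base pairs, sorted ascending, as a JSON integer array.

[4,6,8,8,8,9,9,10,10,11,11,12,12,13,14,14,15]

Scan for sites:
  QalIV GCTGTGAT/6: at [127] ⇒ [133]
  OquIX CGGGCAG/6: at [46, 87] ⇒ [52, 93]
  KluIX AAGATATC/4: at [62, 71, 79, 143] ⇒ [66, 75, 83, 147]
  UxaVI TGAAG/1: at [16, 39, 109, 121] ⇒ [17, 40, 110, 122]
  DwuV AAACCTT/1: at [7, 31, 55, 98, 159] ⇒ [8, 32, 56, 99, 160]

All cut coordinates (distinct, sorted): [8, 17, 32, 40, 52, 56, 66, 75, 83, 93, 99, 110, 122, 133, 147, 160]

Fragment lengths:
  [0,8): 8 bp
  [8,17): 9 bp
  [17,32): 15 bp
  [32,40): 8 bp
  [40,52): 12 bp
  [52,56): 4 bp
  [56,66): 10 bp
  [66,75): 9 bp
  [75,83): 8 bp
  [83,93): 10 bp
  [93,99): 6 bp
  [99,110): 11 bp
  [110,122): 12 bp
  [122,133): 11 bp
  [133,147): 14 bp
  [147,160): 13 bp
  [160,174): 14 bp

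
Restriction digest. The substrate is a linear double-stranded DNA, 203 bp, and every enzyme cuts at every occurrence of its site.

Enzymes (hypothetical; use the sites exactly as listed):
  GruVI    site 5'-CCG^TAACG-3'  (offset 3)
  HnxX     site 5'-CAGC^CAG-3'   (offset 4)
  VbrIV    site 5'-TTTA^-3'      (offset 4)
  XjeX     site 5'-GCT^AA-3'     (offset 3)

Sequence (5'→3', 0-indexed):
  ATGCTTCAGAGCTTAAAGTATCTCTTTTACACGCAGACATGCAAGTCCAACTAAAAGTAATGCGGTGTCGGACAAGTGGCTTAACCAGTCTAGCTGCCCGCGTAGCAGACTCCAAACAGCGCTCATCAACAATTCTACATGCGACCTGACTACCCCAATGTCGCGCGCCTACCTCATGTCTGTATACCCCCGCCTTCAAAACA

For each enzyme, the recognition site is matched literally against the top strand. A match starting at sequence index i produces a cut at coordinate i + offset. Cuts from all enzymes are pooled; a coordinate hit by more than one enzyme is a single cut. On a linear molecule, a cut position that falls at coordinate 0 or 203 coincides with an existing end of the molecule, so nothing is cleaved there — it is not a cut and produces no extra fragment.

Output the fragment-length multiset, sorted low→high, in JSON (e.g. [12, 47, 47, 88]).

Per-enzyme occurrences:
  GruVI (CCGTAACG, off=3): no sites
  HnxX (CAGCCAG, off=4): no sites
  VbrIV (TTTA, off=4): starts [25] → cuts [29]
  XjeX (GCTAA, off=3): no sites

Pooled cuts: [29]

Fragments:
  [0,29): 29 bp
  [29,203): 174 bp

[29,174]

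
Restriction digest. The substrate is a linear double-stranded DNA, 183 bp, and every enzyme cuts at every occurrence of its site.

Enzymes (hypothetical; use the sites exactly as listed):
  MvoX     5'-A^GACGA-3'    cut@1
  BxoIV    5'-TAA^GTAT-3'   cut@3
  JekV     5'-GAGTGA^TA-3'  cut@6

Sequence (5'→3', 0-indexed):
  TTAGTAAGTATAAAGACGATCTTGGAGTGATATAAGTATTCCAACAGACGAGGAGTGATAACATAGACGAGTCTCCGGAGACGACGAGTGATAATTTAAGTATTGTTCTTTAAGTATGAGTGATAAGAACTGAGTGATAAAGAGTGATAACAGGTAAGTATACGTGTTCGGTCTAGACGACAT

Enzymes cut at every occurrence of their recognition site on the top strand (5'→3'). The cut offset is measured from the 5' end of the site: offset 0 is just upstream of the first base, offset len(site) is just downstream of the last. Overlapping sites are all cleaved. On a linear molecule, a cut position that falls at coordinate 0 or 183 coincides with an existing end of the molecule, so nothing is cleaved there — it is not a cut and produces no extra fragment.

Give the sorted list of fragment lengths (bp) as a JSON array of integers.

[5,7,7,7,8,8,10,10,10,11,12,12,14,14,14,16,18]

Site scan:
  MvoX (AGACGA, off=1): starts [13, 45, 64, 78, 174] → cuts [14, 46, 65, 79, 175]
  BxoIV (TAAGTAT, off=3): starts [4, 32, 96, 110, 154] → cuts [7, 35, 99, 113, 157]
  JekV (GAGTGATA, off=6): starts [24, 52, 85, 117, 131, 141] → cuts [30, 58, 91, 123, 137, 147]

Pooled cuts: [7, 14, 30, 35, 46, 58, 65, 79, 91, 99, 113, 123, 137, 147, 157, 175]

Fragment lengths:
  [0,7): 7 bp
  [7,14): 7 bp
  [14,30): 16 bp
  [30,35): 5 bp
  [35,46): 11 bp
  [46,58): 12 bp
  [58,65): 7 bp
  [65,79): 14 bp
  [79,91): 12 bp
  [91,99): 8 bp
  [99,113): 14 bp
  [113,123): 10 bp
  [123,137): 14 bp
  [137,147): 10 bp
  [147,157): 10 bp
  [157,175): 18 bp
  [175,183): 8 bp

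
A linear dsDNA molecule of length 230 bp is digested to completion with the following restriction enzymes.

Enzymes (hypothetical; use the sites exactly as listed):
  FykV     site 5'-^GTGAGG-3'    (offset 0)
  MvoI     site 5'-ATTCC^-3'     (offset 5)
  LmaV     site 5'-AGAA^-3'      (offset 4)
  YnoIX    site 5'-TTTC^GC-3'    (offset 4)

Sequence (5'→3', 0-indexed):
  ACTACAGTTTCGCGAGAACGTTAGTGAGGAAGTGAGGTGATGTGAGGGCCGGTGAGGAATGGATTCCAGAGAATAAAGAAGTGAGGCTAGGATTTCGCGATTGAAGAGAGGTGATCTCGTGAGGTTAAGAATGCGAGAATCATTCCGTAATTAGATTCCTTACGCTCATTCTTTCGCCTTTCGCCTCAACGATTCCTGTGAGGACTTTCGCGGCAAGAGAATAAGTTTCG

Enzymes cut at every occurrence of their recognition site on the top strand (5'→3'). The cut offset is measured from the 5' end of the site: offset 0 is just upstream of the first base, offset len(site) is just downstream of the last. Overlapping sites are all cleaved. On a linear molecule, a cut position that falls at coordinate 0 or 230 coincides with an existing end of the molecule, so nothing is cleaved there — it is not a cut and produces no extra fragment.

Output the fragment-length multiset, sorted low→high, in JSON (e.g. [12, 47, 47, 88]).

Per-enzyme occurrences:
  FykV GTGAGG/0: at [23, 31, 41, 51, 80, 118, 197] ⇒ [23, 31, 41, 51, 80, 118, 197]
  MvoI ATTCC/5: at [62, 141, 154, 191] ⇒ [67, 146, 159, 196]
  LmaV AGAA/4: at [14, 69, 76, 127, 135, 217] ⇒ [18, 73, 80, 131, 139, 221]
  YnoIX TTTCGC/4: at [7, 92, 171, 178, 205] ⇒ [11, 96, 175, 182, 209]

Pooled cuts: [11, 18, 23, 31, 41, 51, 67, 73, 80, 96, 118, 131, 139, 146, 159, 175, 182, 196, 197, 209, 221]

Fragment lengths:
  [0,11): 11 bp
  [11,18): 7 bp
  [18,23): 5 bp
  [23,31): 8 bp
  [31,41): 10 bp
  [41,51): 10 bp
  [51,67): 16 bp
  [67,73): 6 bp
  [73,80): 7 bp
  [80,96): 16 bp
  [96,118): 22 bp
  [118,131): 13 bp
  [131,139): 8 bp
  [139,146): 7 bp
  [146,159): 13 bp
  [159,175): 16 bp
  [175,182): 7 bp
  [182,196): 14 bp
  [196,197): 1 bp
  [197,209): 12 bp
  [209,221): 12 bp
  [221,230): 9 bp

[1,5,6,7,7,7,7,8,8,9,10,10,11,12,12,13,13,14,16,16,16,22]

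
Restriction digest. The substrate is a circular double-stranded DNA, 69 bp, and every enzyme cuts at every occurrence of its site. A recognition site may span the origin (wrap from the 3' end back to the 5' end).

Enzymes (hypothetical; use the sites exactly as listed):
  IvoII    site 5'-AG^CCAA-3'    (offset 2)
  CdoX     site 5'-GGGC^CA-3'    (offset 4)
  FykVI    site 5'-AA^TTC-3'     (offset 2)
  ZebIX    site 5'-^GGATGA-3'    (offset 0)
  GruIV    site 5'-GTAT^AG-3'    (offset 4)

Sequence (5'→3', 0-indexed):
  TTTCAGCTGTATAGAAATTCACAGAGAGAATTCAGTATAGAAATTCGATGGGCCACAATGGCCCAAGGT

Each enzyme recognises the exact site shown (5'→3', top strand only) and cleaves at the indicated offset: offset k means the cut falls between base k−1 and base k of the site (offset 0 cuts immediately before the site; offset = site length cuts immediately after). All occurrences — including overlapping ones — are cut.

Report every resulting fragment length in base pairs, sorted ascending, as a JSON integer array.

[5,5,8,10,13,28]

Site scan:
  IvoII (AGCCAA, off=2): no sites
  CdoX GGGCCA/4: at [49] ⇒ [53]
  FykVI AATTC/2: at [15, 28, 41] ⇒ [17, 30, 43]
  ZebIX (GGATGA, off=0): no sites
  GruIV GTATAG/4: at [8, 34] ⇒ [12, 38]

All cut coordinates (distinct, sorted): [12, 17, 30, 38, 43, 53]

Fragment lengths:
  12→17: 5 bp
  17→30: 13 bp
  30→38: 8 bp
  38→43: 5 bp
  43→53: 10 bp
  53→12 (wrap): 69-53+12 = 28 bp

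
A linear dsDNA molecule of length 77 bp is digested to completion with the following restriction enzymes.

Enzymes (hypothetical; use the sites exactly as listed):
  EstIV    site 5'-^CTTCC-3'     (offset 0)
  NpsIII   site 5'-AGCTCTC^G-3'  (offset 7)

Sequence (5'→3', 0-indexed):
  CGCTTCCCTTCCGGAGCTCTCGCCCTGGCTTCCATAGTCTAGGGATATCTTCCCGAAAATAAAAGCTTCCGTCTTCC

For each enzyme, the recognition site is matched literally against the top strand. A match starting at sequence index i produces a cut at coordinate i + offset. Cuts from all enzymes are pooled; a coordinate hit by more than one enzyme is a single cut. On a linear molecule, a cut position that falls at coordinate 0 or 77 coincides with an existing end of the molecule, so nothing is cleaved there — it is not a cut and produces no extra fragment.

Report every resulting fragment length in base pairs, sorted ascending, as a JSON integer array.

Per-enzyme occurrences:
  EstIV (CTTCC, off=0): starts [2, 7, 28, 48, 65, 72] → cuts [2, 7, 28, 48, 65, 72]
  NpsIII (AGCTCTCG, off=7): starts [14] → cuts [21]

Pooled cuts: [2, 7, 21, 28, 48, 65, 72]

Fragments:
  [0,2): 2 bp
  [2,7): 5 bp
  [7,21): 14 bp
  [21,28): 7 bp
  [28,48): 20 bp
  [48,65): 17 bp
  [65,72): 7 bp
  [72,77): 5 bp

[2,5,5,7,7,14,17,20]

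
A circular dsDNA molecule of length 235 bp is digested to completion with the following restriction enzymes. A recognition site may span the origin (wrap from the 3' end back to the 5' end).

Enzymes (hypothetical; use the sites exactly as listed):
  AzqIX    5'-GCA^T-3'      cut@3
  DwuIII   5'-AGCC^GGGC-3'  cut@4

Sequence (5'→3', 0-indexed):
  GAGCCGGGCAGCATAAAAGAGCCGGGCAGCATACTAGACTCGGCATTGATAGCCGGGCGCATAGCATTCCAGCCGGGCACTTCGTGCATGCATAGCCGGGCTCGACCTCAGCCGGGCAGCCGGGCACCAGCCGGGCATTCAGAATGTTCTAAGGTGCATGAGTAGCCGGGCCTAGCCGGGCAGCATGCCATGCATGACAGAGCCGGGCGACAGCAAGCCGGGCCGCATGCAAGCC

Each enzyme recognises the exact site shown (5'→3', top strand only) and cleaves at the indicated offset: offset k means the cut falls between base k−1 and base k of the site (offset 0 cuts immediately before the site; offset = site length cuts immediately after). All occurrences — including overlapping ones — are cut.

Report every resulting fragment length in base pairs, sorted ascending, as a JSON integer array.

[4,5,5,5,7,8,8,8,8,8,8,9,9,9,10,10,10,11,13,14,14,15,16,21]

Scan for sites:
  AzqIX GCAT/3: at [10, 28, 42, 58, 63, 85, 89, 134, 155, 182, 191, 224] ⇒ [13, 31, 45, 61, 66, 88, 92, 137, 158, 185, 194, 227]
  DwuIII AGCCGGGC/4: at [1, 19, 50, 70, 93, 109, 117, 128, 163, 173, 200, 215] ⇒ [5, 23, 54, 74, 97, 113, 121, 132, 167, 177, 204, 219]

All cut coordinates (distinct, sorted): [5, 13, 23, 31, 45, 54, 61, 66, 74, 88, 92, 97, 113, 121, 132, 137, 158, 167, 177, 185, 194, 204, 219, 227]

Fragment lengths:
  5→13: 8 bp
  13→23: 10 bp
  23→31: 8 bp
  31→45: 14 bp
  45→54: 9 bp
  54→61: 7 bp
  61→66: 5 bp
  66→74: 8 bp
  74→88: 14 bp
  88→92: 4 bp
  92→97: 5 bp
  97→113: 16 bp
  113→121: 8 bp
  121→132: 11 bp
  132→137: 5 bp
  137→158: 21 bp
  158→167: 9 bp
  167→177: 10 bp
  177→185: 8 bp
  185→194: 9 bp
  194→204: 10 bp
  204→219: 15 bp
  219→227: 8 bp
  227→5 (wrap): 235-227+5 = 13 bp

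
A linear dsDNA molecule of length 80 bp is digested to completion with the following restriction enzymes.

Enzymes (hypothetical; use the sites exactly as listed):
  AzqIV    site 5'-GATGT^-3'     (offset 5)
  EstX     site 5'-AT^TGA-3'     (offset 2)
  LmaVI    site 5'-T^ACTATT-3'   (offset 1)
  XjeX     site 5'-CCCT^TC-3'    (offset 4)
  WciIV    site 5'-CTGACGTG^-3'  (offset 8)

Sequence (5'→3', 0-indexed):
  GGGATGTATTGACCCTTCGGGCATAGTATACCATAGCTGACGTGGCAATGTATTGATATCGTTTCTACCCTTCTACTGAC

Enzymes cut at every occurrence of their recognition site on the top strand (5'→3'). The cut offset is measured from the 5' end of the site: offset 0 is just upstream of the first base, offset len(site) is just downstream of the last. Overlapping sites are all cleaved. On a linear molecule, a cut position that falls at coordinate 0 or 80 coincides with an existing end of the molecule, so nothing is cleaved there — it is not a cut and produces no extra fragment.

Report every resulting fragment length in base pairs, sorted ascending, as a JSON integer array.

Site scan:
  AzqIV GATGT/5: at [2] ⇒ [7]
  EstX ATTGA/2: at [7, 51] ⇒ [9, 53]
  LmaVI (TACTATT, off=1): no sites
  XjeX CCCTTC/4: at [12, 67] ⇒ [16, 71]
  WciIV CTGACGTG/8: at [36] ⇒ [44]

Pooled cuts: [7, 9, 16, 44, 53, 71]

Fragments:
  [0,7): 7 bp
  [7,9): 2 bp
  [9,16): 7 bp
  [16,44): 28 bp
  [44,53): 9 bp
  [53,71): 18 bp
  [71,80): 9 bp

[2,7,7,9,9,18,28]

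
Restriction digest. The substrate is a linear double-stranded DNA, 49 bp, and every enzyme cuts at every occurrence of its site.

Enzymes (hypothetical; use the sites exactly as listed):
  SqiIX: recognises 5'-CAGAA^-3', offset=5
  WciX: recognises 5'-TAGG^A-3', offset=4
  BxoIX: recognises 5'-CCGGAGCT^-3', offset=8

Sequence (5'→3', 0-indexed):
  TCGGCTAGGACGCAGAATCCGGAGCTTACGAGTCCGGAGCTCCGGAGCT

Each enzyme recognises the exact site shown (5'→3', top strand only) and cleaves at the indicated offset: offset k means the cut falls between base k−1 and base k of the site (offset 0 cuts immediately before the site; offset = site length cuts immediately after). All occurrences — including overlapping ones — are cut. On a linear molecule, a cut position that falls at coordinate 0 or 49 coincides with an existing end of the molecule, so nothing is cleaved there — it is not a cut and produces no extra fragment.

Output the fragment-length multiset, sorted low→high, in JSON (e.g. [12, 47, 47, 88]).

Per-enzyme occurrences:
  SqiIX (CAGAA, off=5): starts [12] → cuts [17]
  WciX (TAGGA, off=4): starts [5] → cuts [9]
  BxoIX (CCGGAGCT, off=8): starts [18, 33, 41] → cuts [26, 41] (position 49 is a terminus of the linear molecule — no cut)

Pooled cuts: [9, 17, 26, 41]

Fragments:
  [0,9): 9 bp
  [9,17): 8 bp
  [17,26): 9 bp
  [26,41): 15 bp
  [41,49): 8 bp

[8,8,9,9,15]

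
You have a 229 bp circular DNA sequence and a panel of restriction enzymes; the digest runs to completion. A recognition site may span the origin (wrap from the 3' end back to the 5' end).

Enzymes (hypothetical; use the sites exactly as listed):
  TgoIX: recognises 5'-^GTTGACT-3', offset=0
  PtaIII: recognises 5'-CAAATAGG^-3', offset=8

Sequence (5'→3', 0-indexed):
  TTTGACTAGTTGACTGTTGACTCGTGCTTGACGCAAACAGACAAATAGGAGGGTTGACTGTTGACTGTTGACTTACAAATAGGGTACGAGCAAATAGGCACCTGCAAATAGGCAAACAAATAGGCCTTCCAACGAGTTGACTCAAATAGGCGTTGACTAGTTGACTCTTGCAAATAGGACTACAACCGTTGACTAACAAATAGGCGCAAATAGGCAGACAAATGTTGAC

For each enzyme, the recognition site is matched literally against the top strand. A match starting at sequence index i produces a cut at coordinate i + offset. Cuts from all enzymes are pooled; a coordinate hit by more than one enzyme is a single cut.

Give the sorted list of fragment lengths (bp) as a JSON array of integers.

[1,3,7,7,7,8,9,9,10,11,12,14,14,15,15,17,17,19,34]

Scan for sites:
  TgoIX GTTGACT/0: at [8, 15, 52, 59, 66, 135, 151, 159, 187, 223] ⇒ [8, 15, 52, 59, 66, 135, 151, 159, 187, 223]
  PtaIII CAAATAGG/8: at [41, 75, 90, 104, 116, 142, 170, 196, 206] ⇒ [49, 83, 98, 112, 124, 150, 178, 204, 214]

Pooled cuts: [8, 15, 49, 52, 59, 66, 83, 98, 112, 124, 135, 150, 151, 159, 178, 187, 204, 214, 223]

Fragments:
  8→15: 7 bp
  15→49: 34 bp
  49→52: 3 bp
  52→59: 7 bp
  59→66: 7 bp
  66→83: 17 bp
  83→98: 15 bp
  98→112: 14 bp
  112→124: 12 bp
  124→135: 11 bp
  135→150: 15 bp
  150→151: 1 bp
  151→159: 8 bp
  159→178: 19 bp
  178→187: 9 bp
  187→204: 17 bp
  204→214: 10 bp
  214→223: 9 bp
  223→8 (wrap): 229-223+8 = 14 bp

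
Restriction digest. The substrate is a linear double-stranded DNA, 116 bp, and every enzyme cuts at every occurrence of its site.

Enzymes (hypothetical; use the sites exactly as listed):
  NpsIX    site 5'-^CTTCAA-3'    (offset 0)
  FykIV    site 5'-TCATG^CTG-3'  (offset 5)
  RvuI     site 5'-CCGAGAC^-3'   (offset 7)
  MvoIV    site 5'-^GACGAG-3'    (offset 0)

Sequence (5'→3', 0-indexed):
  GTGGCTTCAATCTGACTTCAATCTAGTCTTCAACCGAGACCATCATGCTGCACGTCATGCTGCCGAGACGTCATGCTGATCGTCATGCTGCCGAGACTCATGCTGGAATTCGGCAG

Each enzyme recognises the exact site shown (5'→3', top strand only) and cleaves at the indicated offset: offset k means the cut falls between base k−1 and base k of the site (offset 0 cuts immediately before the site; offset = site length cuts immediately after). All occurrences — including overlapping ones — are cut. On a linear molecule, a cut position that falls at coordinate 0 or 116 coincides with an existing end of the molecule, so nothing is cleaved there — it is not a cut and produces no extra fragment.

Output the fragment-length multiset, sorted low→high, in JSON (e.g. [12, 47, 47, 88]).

[4,5,6,7,10,10,11,12,12,12,13,14]

Per-enzyme occurrences:
  NpsIX (CTTCAA, off=0): starts [4, 15, 27] → cuts [4, 15, 27]
  FykIV (TCATGCTG, off=5): starts [42, 54, 70, 82, 97] → cuts [47, 59, 75, 87, 102]
  RvuI (CCGAGAC, off=7): starts [33, 62, 90] → cuts [40, 69, 97]
  MvoIV (GACGAG, off=0): no sites

All cut coordinates (distinct, sorted): [4, 15, 27, 40, 47, 59, 69, 75, 87, 97, 102]

Fragment lengths:
  [0,4): 4 bp
  [4,15): 11 bp
  [15,27): 12 bp
  [27,40): 13 bp
  [40,47): 7 bp
  [47,59): 12 bp
  [59,69): 10 bp
  [69,75): 6 bp
  [75,87): 12 bp
  [87,97): 10 bp
  [97,102): 5 bp
  [102,116): 14 bp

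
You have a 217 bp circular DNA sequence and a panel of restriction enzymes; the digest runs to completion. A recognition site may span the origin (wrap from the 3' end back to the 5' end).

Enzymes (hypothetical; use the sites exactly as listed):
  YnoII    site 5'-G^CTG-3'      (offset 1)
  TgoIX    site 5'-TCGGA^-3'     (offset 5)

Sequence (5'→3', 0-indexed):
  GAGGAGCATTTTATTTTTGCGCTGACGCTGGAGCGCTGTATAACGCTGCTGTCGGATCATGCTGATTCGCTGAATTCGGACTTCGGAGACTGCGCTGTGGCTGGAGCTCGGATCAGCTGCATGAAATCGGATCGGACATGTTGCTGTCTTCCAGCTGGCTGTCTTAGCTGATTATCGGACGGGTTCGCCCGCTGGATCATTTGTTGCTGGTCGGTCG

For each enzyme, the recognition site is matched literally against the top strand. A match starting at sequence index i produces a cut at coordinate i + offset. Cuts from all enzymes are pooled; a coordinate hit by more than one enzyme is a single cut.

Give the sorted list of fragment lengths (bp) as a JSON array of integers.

Scan for sites:
  YnoII GCTG/1: at [20, 26, 34, 44, 47, 60, 68, 93, 99, 115, 142, 153, 157, 166, 190, 205] ⇒ [21, 27, 35, 45, 48, 61, 69, 94, 100, 116, 143, 154, 158, 167, 191, 206]
  TgoIX TCGGA/5: at [51, 75, 82, 107, 126, 131, 174, 214] ⇒ [2, 56, 80, 87, 112, 131, 136, 179]

All cut coordinates (distinct, sorted): [2, 21, 27, 35, 45, 48, 56, 61, 69, 80, 87, 94, 100, 112, 116, 131, 136, 143, 154, 158, 167, 179, 191, 206]

Fragment lengths:
  2→21: 19 bp
  21→27: 6 bp
  27→35: 8 bp
  35→45: 10 bp
  45→48: 3 bp
  48→56: 8 bp
  56→61: 5 bp
  61→69: 8 bp
  69→80: 11 bp
  80→87: 7 bp
  87→94: 7 bp
  94→100: 6 bp
  100→112: 12 bp
  112→116: 4 bp
  116→131: 15 bp
  131→136: 5 bp
  136→143: 7 bp
  143→154: 11 bp
  154→158: 4 bp
  158→167: 9 bp
  167→179: 12 bp
  179→191: 12 bp
  191→206: 15 bp
  206→2 (wrap): 217-206+2 = 13 bp

[3,4,4,5,5,6,6,7,7,7,8,8,8,9,10,11,11,12,12,12,13,15,15,19]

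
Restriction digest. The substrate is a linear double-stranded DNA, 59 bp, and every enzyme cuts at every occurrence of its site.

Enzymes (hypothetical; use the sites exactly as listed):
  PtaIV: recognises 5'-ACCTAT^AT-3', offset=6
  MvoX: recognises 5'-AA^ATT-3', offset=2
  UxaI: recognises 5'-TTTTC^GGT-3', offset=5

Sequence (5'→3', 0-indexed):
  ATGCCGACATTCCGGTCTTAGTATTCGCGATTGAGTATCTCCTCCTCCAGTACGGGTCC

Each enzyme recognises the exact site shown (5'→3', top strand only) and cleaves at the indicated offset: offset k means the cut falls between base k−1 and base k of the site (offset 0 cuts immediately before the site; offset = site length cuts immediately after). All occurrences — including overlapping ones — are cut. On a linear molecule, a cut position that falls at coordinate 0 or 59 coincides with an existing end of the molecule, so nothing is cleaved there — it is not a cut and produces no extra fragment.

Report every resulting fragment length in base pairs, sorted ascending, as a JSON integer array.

[59]

Scan for sites:
  PtaIV (ACCTATAT, off=6): no sites
  MvoX (AAATT, off=2): no sites
  UxaI (TTTTCGGT, off=5): no sites

All cut coordinates (distinct, sorted): ∅

Fragment lengths:
  no cuts → one linear fragment of 59 bp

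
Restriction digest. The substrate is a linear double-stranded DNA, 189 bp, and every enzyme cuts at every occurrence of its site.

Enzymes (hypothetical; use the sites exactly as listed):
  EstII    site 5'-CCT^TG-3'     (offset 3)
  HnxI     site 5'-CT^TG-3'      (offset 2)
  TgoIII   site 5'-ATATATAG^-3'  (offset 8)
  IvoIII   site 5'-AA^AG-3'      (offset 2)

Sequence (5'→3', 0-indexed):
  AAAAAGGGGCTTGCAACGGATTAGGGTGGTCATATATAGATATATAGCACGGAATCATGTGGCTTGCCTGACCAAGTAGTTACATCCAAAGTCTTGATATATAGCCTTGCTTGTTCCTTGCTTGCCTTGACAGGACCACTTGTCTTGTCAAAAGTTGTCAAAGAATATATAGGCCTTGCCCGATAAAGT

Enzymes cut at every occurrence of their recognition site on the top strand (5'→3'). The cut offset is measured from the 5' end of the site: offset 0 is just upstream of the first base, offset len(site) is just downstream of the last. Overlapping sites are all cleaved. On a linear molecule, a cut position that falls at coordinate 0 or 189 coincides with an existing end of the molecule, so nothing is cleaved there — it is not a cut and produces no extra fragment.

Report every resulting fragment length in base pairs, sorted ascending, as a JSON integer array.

[3,3,4,4,4,4,5,5,5,7,7,7,8,9,10,10,11,13,17,25,28]

Scan for sites:
  EstII (CCTTG, off=3): starts [104, 115, 124, 173] → cuts [107, 118, 127, 176]
  HnxI (CTTG, off=2): starts [9, 62, 92, 105, 109, 116, 120, 125, 138, 143, 174] → cuts [11, 64, 94, 107, 111, 118, 122, 127, 140, 145, 176]
  TgoIII (ATATATAG, off=8): starts [31, 39, 96, 164] → cuts [39, 47, 104, 172]
  IvoIII (AAAG, off=2): starts [2, 87, 150, 159, 184] → cuts [4, 89, 152, 161, 186]

Pooled cuts: [4, 11, 39, 47, 64, 89, 94, 104, 107, 111, 118, 122, 127, 140, 145, 152, 161, 172, 176, 186]

Fragments:
  [0,4): 4 bp
  [4,11): 7 bp
  [11,39): 28 bp
  [39,47): 8 bp
  [47,64): 17 bp
  [64,89): 25 bp
  [89,94): 5 bp
  [94,104): 10 bp
  [104,107): 3 bp
  [107,111): 4 bp
  [111,118): 7 bp
  [118,122): 4 bp
  [122,127): 5 bp
  [127,140): 13 bp
  [140,145): 5 bp
  [145,152): 7 bp
  [152,161): 9 bp
  [161,172): 11 bp
  [172,176): 4 bp
  [176,186): 10 bp
  [186,189): 3 bp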